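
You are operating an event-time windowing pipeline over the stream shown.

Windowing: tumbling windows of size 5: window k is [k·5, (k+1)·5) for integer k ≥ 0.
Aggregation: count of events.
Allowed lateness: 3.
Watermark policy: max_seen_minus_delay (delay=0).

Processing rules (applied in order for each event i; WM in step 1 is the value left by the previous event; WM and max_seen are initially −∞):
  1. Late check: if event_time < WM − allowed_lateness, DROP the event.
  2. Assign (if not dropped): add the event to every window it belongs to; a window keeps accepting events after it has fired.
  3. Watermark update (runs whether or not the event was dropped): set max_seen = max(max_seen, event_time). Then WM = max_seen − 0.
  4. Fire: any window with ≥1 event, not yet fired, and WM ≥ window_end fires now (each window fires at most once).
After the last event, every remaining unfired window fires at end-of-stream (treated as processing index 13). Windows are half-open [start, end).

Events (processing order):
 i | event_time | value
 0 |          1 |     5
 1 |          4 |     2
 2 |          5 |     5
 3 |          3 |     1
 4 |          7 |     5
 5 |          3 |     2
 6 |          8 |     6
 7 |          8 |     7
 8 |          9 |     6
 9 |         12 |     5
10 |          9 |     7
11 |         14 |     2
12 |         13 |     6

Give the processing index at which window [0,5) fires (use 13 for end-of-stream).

i=0 t=1 v=5: → [0,5); WM=1
i=1 t=4 v=2: → [0,5); WM=4
i=2 t=5 v=5: → [5,10); WM=5; [0,5) fires=2
i=3 t=3 v=1: → [0,5); WM=5
i=4 t=7 v=5: → [5,10); WM=7
i=5 t=3 v=2: DROP (t<7-3); WM=7
i=6 t=8 v=6: → [5,10); WM=8
i=7 t=8 v=7: → [5,10); WM=8
i=8 t=9 v=6: → [5,10); WM=9
i=9 t=12 v=5: → [10,15); WM=12; [5,10) fires=5
i=10 t=9 v=7: → [5,10); WM=12
i=11 t=14 v=2: → [10,15); WM=14
i=12 t=13 v=6: → [10,15); WM=14

2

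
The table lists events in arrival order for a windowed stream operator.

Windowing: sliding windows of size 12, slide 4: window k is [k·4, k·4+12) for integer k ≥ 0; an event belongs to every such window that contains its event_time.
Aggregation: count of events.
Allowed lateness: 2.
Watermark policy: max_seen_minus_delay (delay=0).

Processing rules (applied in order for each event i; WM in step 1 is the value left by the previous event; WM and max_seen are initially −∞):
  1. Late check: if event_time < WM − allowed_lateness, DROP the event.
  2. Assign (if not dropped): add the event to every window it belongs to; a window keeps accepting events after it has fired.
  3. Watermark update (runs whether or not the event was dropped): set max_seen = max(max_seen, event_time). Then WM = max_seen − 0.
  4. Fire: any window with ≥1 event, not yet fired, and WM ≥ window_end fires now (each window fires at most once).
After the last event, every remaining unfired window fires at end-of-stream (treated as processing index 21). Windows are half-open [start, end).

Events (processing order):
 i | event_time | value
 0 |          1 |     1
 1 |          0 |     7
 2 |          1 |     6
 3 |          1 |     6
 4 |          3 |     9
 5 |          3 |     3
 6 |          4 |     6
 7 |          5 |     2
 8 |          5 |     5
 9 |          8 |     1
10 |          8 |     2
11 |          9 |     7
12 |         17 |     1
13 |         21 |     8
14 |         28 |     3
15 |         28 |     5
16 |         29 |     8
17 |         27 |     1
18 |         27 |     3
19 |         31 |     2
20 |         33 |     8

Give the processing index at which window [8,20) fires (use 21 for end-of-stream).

13

i=0 t=1 v=1: → [0,12); WM=1
i=1 t=0 v=7: → [0,12); WM=1
i=2 t=1 v=6: → [0,12); WM=1
i=3 t=1 v=6: → [0,12); WM=1
i=4 t=3 v=9: → [0,12); WM=3
i=5 t=3 v=3: → [0,12); WM=3
i=6 t=4 v=6: → [4,16),[0,12); WM=4
i=7 t=5 v=2: → [4,16),[0,12); WM=5
i=8 t=5 v=5: → [4,16),[0,12); WM=5
i=9 t=8 v=1: → [8,20),[4,16),[0,12); WM=8
i=10 t=8 v=2: → [8,20),[4,16),[0,12); WM=8
i=11 t=9 v=7: → [8,20),[4,16),[0,12); WM=9
i=12 t=17 v=1: → [16,28),[12,24),[8,20); WM=17; [0,12) fires=12 [4,16) fires=6
i=13 t=21 v=8: → [20,32),[16,28),[12,24); WM=21; [8,20) fires=4
i=14 t=28 v=3: → [28,40),[24,36),[20,32); WM=28; [12,24) fires=2 [16,28) fires=2
i=15 t=28 v=5: → [28,40),[24,36),[20,32); WM=28
i=16 t=29 v=8: → [28,40),[24,36),[20,32); WM=29
i=17 t=27 v=1: → [24,36),[20,32),[16,28); WM=29
i=18 t=27 v=3: → [24,36),[20,32),[16,28); WM=29
i=19 t=31 v=2: → [28,40),[24,36),[20,32); WM=31
i=20 t=33 v=8: → [32,44),[28,40),[24,36); WM=33; [20,32) fires=7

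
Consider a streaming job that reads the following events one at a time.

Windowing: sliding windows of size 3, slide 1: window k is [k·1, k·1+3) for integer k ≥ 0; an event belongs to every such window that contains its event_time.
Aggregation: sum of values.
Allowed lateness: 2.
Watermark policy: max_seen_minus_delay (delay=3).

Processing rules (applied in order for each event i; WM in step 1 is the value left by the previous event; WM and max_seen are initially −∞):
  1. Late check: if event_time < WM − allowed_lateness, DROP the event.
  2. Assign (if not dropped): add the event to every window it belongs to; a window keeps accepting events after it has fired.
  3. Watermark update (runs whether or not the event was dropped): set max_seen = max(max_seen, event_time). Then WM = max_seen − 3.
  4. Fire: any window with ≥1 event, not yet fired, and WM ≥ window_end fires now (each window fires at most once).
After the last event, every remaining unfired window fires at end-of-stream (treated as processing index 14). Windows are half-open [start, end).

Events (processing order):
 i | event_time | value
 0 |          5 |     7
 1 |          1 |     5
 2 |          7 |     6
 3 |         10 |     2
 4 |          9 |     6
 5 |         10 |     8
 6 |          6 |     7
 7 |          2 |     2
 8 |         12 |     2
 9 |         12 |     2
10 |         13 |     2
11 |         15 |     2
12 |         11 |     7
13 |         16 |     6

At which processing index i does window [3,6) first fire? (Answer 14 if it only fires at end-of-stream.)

3

i=0 t=5 v=7: → [5,8),[4,7),[3,6); WM=2
i=1 t=1 v=5: → [1,4),[0,3); WM=2
i=2 t=7 v=6: → [7,10),[6,9),[5,8); WM=4; [0,3) fires=5 [1,4) fires=5
i=3 t=10 v=2: → [10,13),[9,12),[8,11); WM=7; [3,6) fires=7 [4,7) fires=7
i=4 t=9 v=6: → [9,12),[8,11),[7,10); WM=7
i=5 t=10 v=8: → [10,13),[9,12),[8,11); WM=7
i=6 t=6 v=7: → [6,9),[5,8),[4,7); WM=7
i=7 t=2 v=2: DROP (t<7-2); WM=7
i=8 t=12 v=2: → [12,15),[11,14),[10,13); WM=9; [5,8) fires=20 [6,9) fires=13
i=9 t=12 v=2: → [12,15),[11,14),[10,13); WM=9
i=10 t=13 v=2: → [13,16),[12,15),[11,14); WM=10; [7,10) fires=12
i=11 t=15 v=2: → [15,18),[14,17),[13,16); WM=12; [8,11) fires=16 [9,12) fires=16
i=12 t=11 v=7: → [11,14),[10,13),[9,12); WM=12
i=13 t=16 v=6: → [16,19),[15,18),[14,17); WM=13; [10,13) fires=21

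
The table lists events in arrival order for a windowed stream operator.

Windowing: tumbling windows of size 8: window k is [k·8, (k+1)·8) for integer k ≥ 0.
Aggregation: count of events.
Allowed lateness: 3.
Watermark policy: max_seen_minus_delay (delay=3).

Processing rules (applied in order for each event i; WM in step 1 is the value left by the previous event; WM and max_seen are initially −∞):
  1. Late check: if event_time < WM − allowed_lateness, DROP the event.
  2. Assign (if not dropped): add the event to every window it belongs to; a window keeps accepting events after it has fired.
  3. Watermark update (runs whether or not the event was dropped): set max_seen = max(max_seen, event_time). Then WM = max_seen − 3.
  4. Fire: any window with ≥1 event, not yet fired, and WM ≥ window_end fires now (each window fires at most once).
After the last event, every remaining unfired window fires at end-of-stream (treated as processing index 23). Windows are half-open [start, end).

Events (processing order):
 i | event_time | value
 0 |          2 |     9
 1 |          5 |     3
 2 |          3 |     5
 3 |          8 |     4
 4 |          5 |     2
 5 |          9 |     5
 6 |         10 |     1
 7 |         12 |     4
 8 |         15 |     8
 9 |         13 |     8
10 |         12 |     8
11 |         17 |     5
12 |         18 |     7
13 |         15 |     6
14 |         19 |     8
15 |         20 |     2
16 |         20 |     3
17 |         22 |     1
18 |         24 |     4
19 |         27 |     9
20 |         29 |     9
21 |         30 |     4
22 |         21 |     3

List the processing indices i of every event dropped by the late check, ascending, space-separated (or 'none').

i=0 t=2 v=9: → [0,8); WM=-1
i=1 t=5 v=3: → [0,8); WM=2
i=2 t=3 v=5: → [0,8); WM=2
i=3 t=8 v=4: → [8,16); WM=5
i=4 t=5 v=2: → [0,8); WM=5
i=5 t=9 v=5: → [8,16); WM=6
i=6 t=10 v=1: → [8,16); WM=7
i=7 t=12 v=4: → [8,16); WM=9; [0,8) fires=4
i=8 t=15 v=8: → [8,16); WM=12
i=9 t=13 v=8: → [8,16); WM=12
i=10 t=12 v=8: → [8,16); WM=12
i=11 t=17 v=5: → [16,24); WM=14
i=12 t=18 v=7: → [16,24); WM=15
i=13 t=15 v=6: → [8,16); WM=15
i=14 t=19 v=8: → [16,24); WM=16; [8,16) fires=8
i=15 t=20 v=2: → [16,24); WM=17
i=16 t=20 v=3: → [16,24); WM=17
i=17 t=22 v=1: → [16,24); WM=19
i=18 t=24 v=4: → [24,32); WM=21
i=19 t=27 v=9: → [24,32); WM=24; [16,24) fires=6
i=20 t=29 v=9: → [24,32); WM=26
i=21 t=30 v=4: → [24,32); WM=27
i=22 t=21 v=3: DROP (t<27-3); WM=27

22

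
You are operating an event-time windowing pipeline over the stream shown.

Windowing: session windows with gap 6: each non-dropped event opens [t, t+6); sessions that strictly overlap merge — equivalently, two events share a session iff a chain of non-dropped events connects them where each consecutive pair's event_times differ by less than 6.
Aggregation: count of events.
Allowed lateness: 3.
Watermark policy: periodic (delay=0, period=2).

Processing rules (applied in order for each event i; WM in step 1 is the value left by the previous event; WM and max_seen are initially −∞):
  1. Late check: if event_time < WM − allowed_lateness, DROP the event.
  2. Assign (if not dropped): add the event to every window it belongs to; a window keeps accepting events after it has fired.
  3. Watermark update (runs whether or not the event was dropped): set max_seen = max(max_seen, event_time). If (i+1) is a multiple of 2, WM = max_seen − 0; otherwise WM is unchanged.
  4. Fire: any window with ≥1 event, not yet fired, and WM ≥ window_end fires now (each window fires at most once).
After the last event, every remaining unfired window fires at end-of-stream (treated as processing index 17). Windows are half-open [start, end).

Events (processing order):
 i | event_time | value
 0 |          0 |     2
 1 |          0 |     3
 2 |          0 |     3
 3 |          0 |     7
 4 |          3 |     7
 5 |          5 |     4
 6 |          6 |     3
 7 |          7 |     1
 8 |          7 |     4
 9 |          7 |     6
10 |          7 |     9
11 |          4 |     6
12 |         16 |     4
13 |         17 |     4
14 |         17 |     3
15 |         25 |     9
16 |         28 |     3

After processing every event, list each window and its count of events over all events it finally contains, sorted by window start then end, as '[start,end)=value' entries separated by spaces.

i=0 t=0 v=2: → [0,6); WM=−∞
i=1 t=0 v=3: → [0,6); WM=0
i=2 t=0 v=3: → [0,6); WM=0
i=3 t=0 v=7: → [0,6); WM=0
i=4 t=3 v=7: → [0,9); WM=0
i=5 t=5 v=4: → [0,11); WM=5
i=6 t=6 v=3: → [0,12); WM=5
i=7 t=7 v=1: → [0,13); WM=7
i=8 t=7 v=4: → [0,13); WM=7
i=9 t=7 v=6: → [0,13); WM=7
i=10 t=7 v=9: → [0,13); WM=7
i=11 t=4 v=6: → [0,13); WM=7
i=12 t=16 v=4: → [16,22); WM=7
i=13 t=17 v=4: → [16,23); WM=17
i=14 t=17 v=3: → [16,23); WM=17
i=15 t=25 v=9: → [25,31); WM=25
i=16 t=28 v=3: → [25,34); WM=25

[0,13)=12 [16,23)=3 [25,34)=2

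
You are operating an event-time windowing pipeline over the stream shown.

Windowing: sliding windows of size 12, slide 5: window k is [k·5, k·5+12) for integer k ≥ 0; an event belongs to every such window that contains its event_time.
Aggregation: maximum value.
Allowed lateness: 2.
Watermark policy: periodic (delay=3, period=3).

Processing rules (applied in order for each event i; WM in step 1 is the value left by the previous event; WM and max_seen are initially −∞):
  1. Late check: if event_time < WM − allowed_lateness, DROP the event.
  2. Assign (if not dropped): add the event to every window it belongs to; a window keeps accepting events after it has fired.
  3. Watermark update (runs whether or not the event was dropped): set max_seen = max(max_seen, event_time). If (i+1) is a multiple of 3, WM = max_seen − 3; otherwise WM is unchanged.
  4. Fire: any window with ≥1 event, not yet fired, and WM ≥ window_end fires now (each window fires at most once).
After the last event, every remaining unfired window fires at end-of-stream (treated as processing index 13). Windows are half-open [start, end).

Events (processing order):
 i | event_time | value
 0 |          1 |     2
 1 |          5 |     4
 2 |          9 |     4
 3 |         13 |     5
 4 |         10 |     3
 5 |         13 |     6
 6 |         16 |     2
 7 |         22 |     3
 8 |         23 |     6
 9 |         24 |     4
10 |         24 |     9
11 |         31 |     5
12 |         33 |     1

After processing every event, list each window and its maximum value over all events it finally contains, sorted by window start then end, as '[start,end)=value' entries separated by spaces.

i=0 t=1 v=2: → [0,12); WM=−∞
i=1 t=5 v=4: → [5,17),[0,12); WM=−∞
i=2 t=9 v=4: → [5,17),[0,12); WM=6
i=3 t=13 v=5: → [10,22),[5,17); WM=6
i=4 t=10 v=3: → [10,22),[5,17),[0,12); WM=6
i=5 t=13 v=6: → [10,22),[5,17); WM=10
i=6 t=16 v=2: → [15,27),[10,22),[5,17); WM=10
i=7 t=22 v=3: → [20,32),[15,27); WM=10
i=8 t=23 v=6: → [20,32),[15,27); WM=20; [0,12) fires=4 [5,17) fires=6
i=9 t=24 v=4: → [20,32),[15,27); WM=20
i=10 t=24 v=9: → [20,32),[15,27); WM=20
i=11 t=31 v=5: → [30,42),[25,37),[20,32); WM=28; [10,22) fires=6 [15,27) fires=9
i=12 t=33 v=1: → [30,42),[25,37); WM=28

[0,12)=4 [5,17)=6 [10,22)=6 [15,27)=9 [20,32)=9 [25,37)=5 [30,42)=5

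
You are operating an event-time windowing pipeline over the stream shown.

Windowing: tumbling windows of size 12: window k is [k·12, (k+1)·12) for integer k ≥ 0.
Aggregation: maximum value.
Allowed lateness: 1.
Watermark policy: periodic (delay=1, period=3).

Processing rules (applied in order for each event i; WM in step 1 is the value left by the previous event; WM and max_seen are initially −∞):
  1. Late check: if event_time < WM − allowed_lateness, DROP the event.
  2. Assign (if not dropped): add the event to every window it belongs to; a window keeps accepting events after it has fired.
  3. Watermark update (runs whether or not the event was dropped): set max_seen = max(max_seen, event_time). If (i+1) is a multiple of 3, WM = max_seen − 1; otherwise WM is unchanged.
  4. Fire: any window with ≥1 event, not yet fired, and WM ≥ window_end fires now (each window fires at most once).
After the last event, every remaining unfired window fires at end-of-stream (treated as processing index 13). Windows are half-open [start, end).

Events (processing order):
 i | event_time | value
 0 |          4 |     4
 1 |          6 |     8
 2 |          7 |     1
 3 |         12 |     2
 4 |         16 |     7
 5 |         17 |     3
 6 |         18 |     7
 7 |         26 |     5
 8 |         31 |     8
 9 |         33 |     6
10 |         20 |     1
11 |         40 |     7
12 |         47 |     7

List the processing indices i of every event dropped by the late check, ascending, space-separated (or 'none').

i=0 t=4 v=4: → [0,12); WM=−∞
i=1 t=6 v=8: → [0,12); WM=−∞
i=2 t=7 v=1: → [0,12); WM=6
i=3 t=12 v=2: → [12,24); WM=6
i=4 t=16 v=7: → [12,24); WM=6
i=5 t=17 v=3: → [12,24); WM=16; [0,12) fires=8
i=6 t=18 v=7: → [12,24); WM=16
i=7 t=26 v=5: → [24,36); WM=16
i=8 t=31 v=8: → [24,36); WM=30; [12,24) fires=7
i=9 t=33 v=6: → [24,36); WM=30
i=10 t=20 v=1: DROP (t<30-1); WM=30
i=11 t=40 v=7: → [36,48); WM=39; [24,36) fires=8
i=12 t=47 v=7: → [36,48); WM=39

10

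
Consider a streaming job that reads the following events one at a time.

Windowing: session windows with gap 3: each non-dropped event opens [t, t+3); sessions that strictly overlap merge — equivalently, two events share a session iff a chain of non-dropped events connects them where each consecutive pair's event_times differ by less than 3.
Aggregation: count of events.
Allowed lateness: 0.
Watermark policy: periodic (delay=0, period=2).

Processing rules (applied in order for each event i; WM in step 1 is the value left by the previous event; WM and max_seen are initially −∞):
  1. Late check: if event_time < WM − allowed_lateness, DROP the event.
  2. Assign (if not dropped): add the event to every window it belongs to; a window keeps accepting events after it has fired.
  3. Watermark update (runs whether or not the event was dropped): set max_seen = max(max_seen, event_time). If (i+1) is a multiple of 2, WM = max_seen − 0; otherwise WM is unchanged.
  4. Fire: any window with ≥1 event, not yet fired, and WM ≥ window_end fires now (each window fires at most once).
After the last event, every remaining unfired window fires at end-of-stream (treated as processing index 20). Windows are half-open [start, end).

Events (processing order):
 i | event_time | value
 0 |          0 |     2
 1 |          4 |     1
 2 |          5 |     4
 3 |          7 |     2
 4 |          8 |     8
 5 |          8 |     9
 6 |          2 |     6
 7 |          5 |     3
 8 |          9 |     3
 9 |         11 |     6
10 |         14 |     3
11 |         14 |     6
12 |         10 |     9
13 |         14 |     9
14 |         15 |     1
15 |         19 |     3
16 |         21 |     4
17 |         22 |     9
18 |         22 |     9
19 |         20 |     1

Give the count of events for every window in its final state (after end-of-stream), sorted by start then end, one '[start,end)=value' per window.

[0,3)=1 [4,14)=7 [14,18)=4 [19,25)=4

i=0 t=0 v=2: → [0,3); WM=−∞
i=1 t=4 v=1: → [4,7); WM=4
i=2 t=5 v=4: → [4,8); WM=4
i=3 t=7 v=2: → [4,10); WM=7
i=4 t=8 v=8: → [4,11); WM=7
i=5 t=8 v=9: → [4,11); WM=8
i=6 t=2 v=6: DROP (t<8-0); WM=8
i=7 t=5 v=3: DROP (t<8-0); WM=8
i=8 t=9 v=3: → [4,12); WM=8
i=9 t=11 v=6: → [4,14); WM=11
i=10 t=14 v=3: → [14,17); WM=11
i=11 t=14 v=6: → [14,17); WM=14
i=12 t=10 v=9: DROP (t<14-0); WM=14
i=13 t=14 v=9: → [14,17); WM=14
i=14 t=15 v=1: → [14,18); WM=14
i=15 t=19 v=3: → [19,22); WM=19
i=16 t=21 v=4: → [19,24); WM=19
i=17 t=22 v=9: → [19,25); WM=22
i=18 t=22 v=9: → [19,25); WM=22
i=19 t=20 v=1: DROP (t<22-0); WM=22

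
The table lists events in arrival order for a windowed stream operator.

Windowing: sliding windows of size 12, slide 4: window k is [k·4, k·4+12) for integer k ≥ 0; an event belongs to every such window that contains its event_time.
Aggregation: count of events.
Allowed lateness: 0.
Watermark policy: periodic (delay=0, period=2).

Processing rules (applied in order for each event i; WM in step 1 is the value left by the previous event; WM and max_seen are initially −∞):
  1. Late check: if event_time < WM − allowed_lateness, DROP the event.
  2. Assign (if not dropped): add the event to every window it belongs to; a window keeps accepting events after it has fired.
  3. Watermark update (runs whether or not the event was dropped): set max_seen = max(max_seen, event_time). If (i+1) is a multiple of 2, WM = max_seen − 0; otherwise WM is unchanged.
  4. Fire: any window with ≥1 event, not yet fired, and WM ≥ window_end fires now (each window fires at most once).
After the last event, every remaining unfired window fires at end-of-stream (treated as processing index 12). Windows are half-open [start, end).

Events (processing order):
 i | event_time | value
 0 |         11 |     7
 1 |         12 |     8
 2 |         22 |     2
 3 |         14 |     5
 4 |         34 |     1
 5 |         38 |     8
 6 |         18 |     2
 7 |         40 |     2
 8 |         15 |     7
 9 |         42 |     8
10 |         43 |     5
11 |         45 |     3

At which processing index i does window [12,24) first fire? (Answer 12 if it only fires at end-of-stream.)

i=0 t=11 v=7: → [8,20),[4,16),[0,12); WM=−∞
i=1 t=12 v=8: → [12,24),[8,20),[4,16); WM=12; [0,12) fires=1
i=2 t=22 v=2: → [20,32),[16,28),[12,24); WM=12
i=3 t=14 v=5: → [12,24),[8,20),[4,16); WM=22; [4,16) fires=3 [8,20) fires=3
i=4 t=34 v=1: → [32,44),[28,40),[24,36); WM=22
i=5 t=38 v=8: → [36,48),[32,44),[28,40); WM=38; [12,24) fires=3 [16,28) fires=1 [20,32) fires=1 [24,36) fires=1
i=6 t=18 v=2: DROP (t<38-0); WM=38
i=7 t=40 v=2: → [40,52),[36,48),[32,44); WM=40; [28,40) fires=2
i=8 t=15 v=7: DROP (t<40-0); WM=40
i=9 t=42 v=8: → [40,52),[36,48),[32,44); WM=42
i=10 t=43 v=5: → [40,52),[36,48),[32,44); WM=42
i=11 t=45 v=3: → [44,56),[40,52),[36,48); WM=45; [32,44) fires=5

5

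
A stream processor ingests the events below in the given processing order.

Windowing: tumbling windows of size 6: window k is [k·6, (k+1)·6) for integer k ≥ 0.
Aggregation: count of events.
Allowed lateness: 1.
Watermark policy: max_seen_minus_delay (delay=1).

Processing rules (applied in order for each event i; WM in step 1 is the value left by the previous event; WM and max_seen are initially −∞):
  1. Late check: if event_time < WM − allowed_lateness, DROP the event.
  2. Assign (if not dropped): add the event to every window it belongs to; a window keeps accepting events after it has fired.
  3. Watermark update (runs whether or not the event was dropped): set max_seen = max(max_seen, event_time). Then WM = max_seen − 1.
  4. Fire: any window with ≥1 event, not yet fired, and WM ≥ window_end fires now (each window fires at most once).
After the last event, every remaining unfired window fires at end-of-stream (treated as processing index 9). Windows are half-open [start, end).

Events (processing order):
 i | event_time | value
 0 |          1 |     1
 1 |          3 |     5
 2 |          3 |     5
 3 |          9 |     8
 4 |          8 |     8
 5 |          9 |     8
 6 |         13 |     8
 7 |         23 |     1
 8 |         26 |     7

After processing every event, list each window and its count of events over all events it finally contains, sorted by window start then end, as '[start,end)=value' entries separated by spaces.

[0,6)=3 [6,12)=3 [12,18)=1 [18,24)=1 [24,30)=1

i=0 t=1 v=1: → [0,6); WM=0
i=1 t=3 v=5: → [0,6); WM=2
i=2 t=3 v=5: → [0,6); WM=2
i=3 t=9 v=8: → [6,12); WM=8; [0,6) fires=3
i=4 t=8 v=8: → [6,12); WM=8
i=5 t=9 v=8: → [6,12); WM=8
i=6 t=13 v=8: → [12,18); WM=12; [6,12) fires=3
i=7 t=23 v=1: → [18,24); WM=22; [12,18) fires=1
i=8 t=26 v=7: → [24,30); WM=25; [18,24) fires=1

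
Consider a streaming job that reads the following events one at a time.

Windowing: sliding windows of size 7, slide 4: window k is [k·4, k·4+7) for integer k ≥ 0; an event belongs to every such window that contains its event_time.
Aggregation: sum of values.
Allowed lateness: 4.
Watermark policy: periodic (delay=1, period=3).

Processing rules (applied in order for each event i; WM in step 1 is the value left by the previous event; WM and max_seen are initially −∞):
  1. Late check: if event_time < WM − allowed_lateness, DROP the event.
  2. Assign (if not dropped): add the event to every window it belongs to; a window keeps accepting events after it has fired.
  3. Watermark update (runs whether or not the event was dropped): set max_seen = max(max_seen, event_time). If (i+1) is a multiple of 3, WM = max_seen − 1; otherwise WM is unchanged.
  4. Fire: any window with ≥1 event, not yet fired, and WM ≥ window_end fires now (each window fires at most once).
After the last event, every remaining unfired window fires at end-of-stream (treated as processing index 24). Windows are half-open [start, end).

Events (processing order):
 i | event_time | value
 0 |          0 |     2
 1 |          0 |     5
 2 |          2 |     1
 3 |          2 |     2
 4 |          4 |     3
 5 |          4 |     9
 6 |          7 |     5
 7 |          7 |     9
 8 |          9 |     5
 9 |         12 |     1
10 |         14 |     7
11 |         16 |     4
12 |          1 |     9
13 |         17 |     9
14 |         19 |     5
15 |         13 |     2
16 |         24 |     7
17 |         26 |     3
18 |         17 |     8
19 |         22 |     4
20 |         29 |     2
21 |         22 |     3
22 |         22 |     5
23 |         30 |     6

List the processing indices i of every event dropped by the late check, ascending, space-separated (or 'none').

i=0 t=0 v=2: → [0,7); WM=−∞
i=1 t=0 v=5: → [0,7); WM=−∞
i=2 t=2 v=1: → [0,7); WM=1
i=3 t=2 v=2: → [0,7); WM=1
i=4 t=4 v=3: → [4,11),[0,7); WM=1
i=5 t=4 v=9: → [4,11),[0,7); WM=3
i=6 t=7 v=5: → [4,11); WM=3
i=7 t=7 v=9: → [4,11); WM=3
i=8 t=9 v=5: → [8,15),[4,11); WM=8; [0,7) fires=22
i=9 t=12 v=1: → [12,19),[8,15); WM=8
i=10 t=14 v=7: → [12,19),[8,15); WM=8
i=11 t=16 v=4: → [16,23),[12,19); WM=15; [4,11) fires=31 [8,15) fires=13
i=12 t=1 v=9: DROP (t<15-4); WM=15
i=13 t=17 v=9: → [16,23),[12,19); WM=15
i=14 t=19 v=5: → [16,23); WM=18
i=15 t=13 v=2: DROP (t<18-4); WM=18
i=16 t=24 v=7: → [24,31),[20,27); WM=18
i=17 t=26 v=3: → [24,31),[20,27); WM=25; [12,19) fires=21 [16,23) fires=18
i=18 t=17 v=8: DROP (t<25-4); WM=25
i=19 t=22 v=4: → [20,27),[16,23); WM=25
i=20 t=29 v=2: → [28,35),[24,31); WM=28; [20,27) fires=14
i=21 t=22 v=3: DROP (t<28-4); WM=28
i=22 t=22 v=5: DROP (t<28-4); WM=28
i=23 t=30 v=6: → [28,35),[24,31); WM=29

12 15 18 21 22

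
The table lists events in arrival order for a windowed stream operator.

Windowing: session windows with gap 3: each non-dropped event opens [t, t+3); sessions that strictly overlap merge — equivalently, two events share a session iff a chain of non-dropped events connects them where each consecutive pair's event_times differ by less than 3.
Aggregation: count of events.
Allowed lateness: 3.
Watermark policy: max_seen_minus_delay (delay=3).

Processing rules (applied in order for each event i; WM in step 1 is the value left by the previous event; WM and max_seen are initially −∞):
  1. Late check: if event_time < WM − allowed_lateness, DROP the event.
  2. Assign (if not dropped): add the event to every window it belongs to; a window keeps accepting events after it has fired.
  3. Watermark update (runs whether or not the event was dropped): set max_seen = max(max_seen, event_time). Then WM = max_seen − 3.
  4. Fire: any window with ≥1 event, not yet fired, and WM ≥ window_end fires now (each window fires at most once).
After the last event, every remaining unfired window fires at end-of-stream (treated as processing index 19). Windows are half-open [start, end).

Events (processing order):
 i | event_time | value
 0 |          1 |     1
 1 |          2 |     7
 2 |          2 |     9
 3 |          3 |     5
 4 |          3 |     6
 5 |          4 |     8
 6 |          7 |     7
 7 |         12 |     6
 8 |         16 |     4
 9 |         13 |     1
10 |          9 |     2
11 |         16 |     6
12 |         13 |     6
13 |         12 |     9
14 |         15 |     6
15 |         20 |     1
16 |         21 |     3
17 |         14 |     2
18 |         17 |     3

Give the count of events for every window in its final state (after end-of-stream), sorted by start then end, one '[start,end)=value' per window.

i=0 t=1 v=1: → [1,4); WM=-2
i=1 t=2 v=7: → [1,5); WM=-1
i=2 t=2 v=9: → [1,5); WM=-1
i=3 t=3 v=5: → [1,6); WM=0
i=4 t=3 v=6: → [1,6); WM=0
i=5 t=4 v=8: → [1,7); WM=1
i=6 t=7 v=7: → [7,10); WM=4
i=7 t=12 v=6: → [12,15); WM=9
i=8 t=16 v=4: → [16,19); WM=13
i=9 t=13 v=1: → [12,16); WM=13
i=10 t=9 v=2: DROP (t<13-3); WM=13
i=11 t=16 v=6: → [16,19); WM=13
i=12 t=13 v=6: → [12,16); WM=13
i=13 t=12 v=9: → [12,16); WM=13
i=14 t=15 v=6: → [12,19); WM=13
i=15 t=20 v=1: → [20,23); WM=17
i=16 t=21 v=3: → [20,24); WM=18
i=17 t=14 v=2: DROP (t<18-3); WM=18
i=18 t=17 v=3: → [12,20); WM=18

[1,7)=6 [7,10)=1 [12,20)=8 [20,24)=2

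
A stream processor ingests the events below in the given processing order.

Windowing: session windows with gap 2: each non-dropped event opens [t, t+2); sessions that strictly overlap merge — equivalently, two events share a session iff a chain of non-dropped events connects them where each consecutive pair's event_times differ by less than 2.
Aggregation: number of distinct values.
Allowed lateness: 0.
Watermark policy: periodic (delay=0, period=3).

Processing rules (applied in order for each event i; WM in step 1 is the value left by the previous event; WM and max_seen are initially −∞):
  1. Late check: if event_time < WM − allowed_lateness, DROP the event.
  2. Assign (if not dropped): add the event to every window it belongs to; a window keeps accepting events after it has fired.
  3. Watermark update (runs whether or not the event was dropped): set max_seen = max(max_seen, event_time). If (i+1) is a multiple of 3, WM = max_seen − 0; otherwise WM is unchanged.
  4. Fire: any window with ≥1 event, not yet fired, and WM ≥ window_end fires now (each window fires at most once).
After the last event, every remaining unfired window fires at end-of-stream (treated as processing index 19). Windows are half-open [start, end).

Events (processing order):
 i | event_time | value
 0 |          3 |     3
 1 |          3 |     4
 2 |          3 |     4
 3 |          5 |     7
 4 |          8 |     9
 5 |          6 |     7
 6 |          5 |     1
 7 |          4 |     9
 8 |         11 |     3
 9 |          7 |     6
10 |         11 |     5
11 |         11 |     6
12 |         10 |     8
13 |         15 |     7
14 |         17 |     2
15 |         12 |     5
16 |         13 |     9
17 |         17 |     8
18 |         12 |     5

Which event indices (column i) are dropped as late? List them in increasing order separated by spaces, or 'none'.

6 7 9 12 15 16 18

i=0 t=3 v=3: → [3,5); WM=−∞
i=1 t=3 v=4: → [3,5); WM=−∞
i=2 t=3 v=4: → [3,5); WM=3
i=3 t=5 v=7: → [5,7); WM=3
i=4 t=8 v=9: → [8,10); WM=3
i=5 t=6 v=7: → [5,8); WM=8
i=6 t=5 v=1: DROP (t<8-0); WM=8
i=7 t=4 v=9: DROP (t<8-0); WM=8
i=8 t=11 v=3: → [11,13); WM=11
i=9 t=7 v=6: DROP (t<11-0); WM=11
i=10 t=11 v=5: → [11,13); WM=11
i=11 t=11 v=6: → [11,13); WM=11
i=12 t=10 v=8: DROP (t<11-0); WM=11
i=13 t=15 v=7: → [15,17); WM=11
i=14 t=17 v=2: → [17,19); WM=17
i=15 t=12 v=5: DROP (t<17-0); WM=17
i=16 t=13 v=9: DROP (t<17-0); WM=17
i=17 t=17 v=8: → [17,19); WM=17
i=18 t=12 v=5: DROP (t<17-0); WM=17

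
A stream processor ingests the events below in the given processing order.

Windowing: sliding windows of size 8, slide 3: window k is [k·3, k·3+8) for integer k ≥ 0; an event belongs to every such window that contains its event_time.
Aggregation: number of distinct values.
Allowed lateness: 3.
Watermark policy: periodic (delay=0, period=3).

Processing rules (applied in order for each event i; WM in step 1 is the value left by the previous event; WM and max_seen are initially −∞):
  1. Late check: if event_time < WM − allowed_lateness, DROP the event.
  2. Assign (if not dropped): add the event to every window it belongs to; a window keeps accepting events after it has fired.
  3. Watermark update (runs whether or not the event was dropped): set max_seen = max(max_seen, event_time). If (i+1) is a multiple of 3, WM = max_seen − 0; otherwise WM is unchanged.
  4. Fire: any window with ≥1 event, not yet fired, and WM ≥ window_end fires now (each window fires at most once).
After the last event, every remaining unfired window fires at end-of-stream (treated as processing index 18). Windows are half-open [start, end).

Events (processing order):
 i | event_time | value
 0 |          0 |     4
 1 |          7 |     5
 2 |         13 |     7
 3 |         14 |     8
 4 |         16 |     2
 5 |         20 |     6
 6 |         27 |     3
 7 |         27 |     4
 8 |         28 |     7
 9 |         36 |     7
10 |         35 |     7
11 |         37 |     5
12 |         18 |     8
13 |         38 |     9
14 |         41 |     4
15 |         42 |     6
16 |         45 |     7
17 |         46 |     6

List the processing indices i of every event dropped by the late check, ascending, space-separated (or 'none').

12

i=0 t=0 v=4: → [0,8); WM=−∞
i=1 t=7 v=5: → [6,14),[3,11),[0,8); WM=−∞
i=2 t=13 v=7: → [12,20),[9,17),[6,14); WM=13; [0,8) fires=2 [3,11) fires=1
i=3 t=14 v=8: → [12,20),[9,17); WM=13
i=4 t=16 v=2: → [15,23),[12,20),[9,17); WM=13
i=5 t=20 v=6: → [18,26),[15,23); WM=20; [6,14) fires=2 [9,17) fires=3 [12,20) fires=3
i=6 t=27 v=3: → [27,35),[24,32),[21,29); WM=20
i=7 t=27 v=4: → [27,35),[24,32),[21,29); WM=20
i=8 t=28 v=7: → [27,35),[24,32),[21,29); WM=28; [15,23) fires=2 [18,26) fires=1
i=9 t=36 v=7: → [36,44),[33,41),[30,38); WM=28
i=10 t=35 v=7: → [33,41),[30,38); WM=28
i=11 t=37 v=5: → [36,44),[33,41),[30,38); WM=37; [21,29) fires=3 [24,32) fires=3 [27,35) fires=3
i=12 t=18 v=8: DROP (t<37-3); WM=37
i=13 t=38 v=9: → [36,44),[33,41); WM=37
i=14 t=41 v=4: → [39,47),[36,44); WM=41; [30,38) fires=2 [33,41) fires=3
i=15 t=42 v=6: → [42,50),[39,47),[36,44); WM=41
i=16 t=45 v=7: → [45,53),[42,50),[39,47); WM=41
i=17 t=46 v=6: → [45,53),[42,50),[39,47); WM=46; [36,44) fires=5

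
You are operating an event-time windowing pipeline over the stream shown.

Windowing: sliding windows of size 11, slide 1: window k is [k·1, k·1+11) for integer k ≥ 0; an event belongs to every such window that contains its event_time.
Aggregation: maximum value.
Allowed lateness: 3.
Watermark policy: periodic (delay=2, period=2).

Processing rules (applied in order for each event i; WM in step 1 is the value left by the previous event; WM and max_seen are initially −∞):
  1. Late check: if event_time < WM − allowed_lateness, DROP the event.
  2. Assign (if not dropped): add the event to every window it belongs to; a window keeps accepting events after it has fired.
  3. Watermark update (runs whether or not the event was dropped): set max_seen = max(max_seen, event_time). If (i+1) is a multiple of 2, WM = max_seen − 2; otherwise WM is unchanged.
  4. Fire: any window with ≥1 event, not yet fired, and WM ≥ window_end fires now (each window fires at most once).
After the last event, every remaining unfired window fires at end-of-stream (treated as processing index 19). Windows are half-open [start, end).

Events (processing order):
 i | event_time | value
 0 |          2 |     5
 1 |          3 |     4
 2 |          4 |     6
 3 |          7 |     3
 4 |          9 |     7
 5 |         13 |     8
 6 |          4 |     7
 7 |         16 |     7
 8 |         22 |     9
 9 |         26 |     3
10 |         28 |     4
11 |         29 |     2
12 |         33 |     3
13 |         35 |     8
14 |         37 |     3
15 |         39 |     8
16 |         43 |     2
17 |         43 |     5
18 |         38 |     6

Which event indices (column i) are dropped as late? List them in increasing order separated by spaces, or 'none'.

i=0 t=2 v=5: → [2,13),[1,12),[0,11); WM=−∞
i=1 t=3 v=4: → [3,14),[2,13),[1,12),[0,11); WM=1
i=2 t=4 v=6: → [4,15),[3,14),[2,13),[1,12),[0,11); WM=1
i=3 t=7 v=3: → [7,18),[6,17),[5,16),[4,15),[3,14),[2,13),[1,12),[0,11); WM=5
i=4 t=9 v=7: → [9,20),[8,19),[7,18),[6,17),[5,16),[4,15),[3,14),[2,13),[1,12),[0,11); WM=5
i=5 t=13 v=8: → [13,24),[12,23),[11,22),[10,21),[9,20),[8,19),[7,18),[6,17),[5,16),[4,15),[3,14); WM=11; [0,11) fires=7
i=6 t=4 v=7: DROP (t<11-3); WM=11
i=7 t=16 v=7: → [16,27),[15,26),[14,25),[13,24),[12,23),[11,22),[10,21),[9,20),[8,19),[7,18),[6,17); WM=14; [1,12) fires=7 [2,13) fires=7 [3,14) fires=8
i=8 t=22 v=9: → [22,33),[21,32),[20,31),[19,30),[18,29),[17,28),[16,27),[15,26),[14,25),[13,24),[12,23); WM=14
i=9 t=26 v=3: → [26,37),[25,36),[24,35),[23,34),[22,33),[21,32),[20,31),[19,30),[18,29),[17,28),[16,27); WM=24; [4,15) fires=8 [5,16) fires=8 [6,17) fires=8 [7,18) fires=8 [8,19) fires=8 [9,20) fires=8 [10,21) fires=8 [11,22) fires=8 [12,23) fires=9 [13,24) fires=9
i=10 t=28 v=4: → [28,39),[27,38),[26,37),[25,36),[24,35),[23,34),[22,33),[21,32),[20,31),[19,30),[18,29); WM=24
i=11 t=29 v=2: → [29,40),[28,39),[27,38),[26,37),[25,36),[24,35),[23,34),[22,33),[21,32),[20,31),[19,30); WM=27; [14,25) fires=9 [15,26) fires=9 [16,27) fires=9
i=12 t=33 v=3: → [33,44),[32,43),[31,42),[30,41),[29,40),[28,39),[27,38),[26,37),[25,36),[24,35),[23,34); WM=27
i=13 t=35 v=8: → [35,46),[34,45),[33,44),[32,43),[31,42),[30,41),[29,40),[28,39),[27,38),[26,37),[25,36); WM=33; [17,28) fires=9 [18,29) fires=9 [19,30) fires=9 [20,31) fires=9 [21,32) fires=9 [22,33) fires=9
i=14 t=37 v=3: → [37,48),[36,47),[35,46),[34,45),[33,44),[32,43),[31,42),[30,41),[29,40),[28,39),[27,38); WM=33
i=15 t=39 v=8: → [39,50),[38,49),[37,48),[36,47),[35,46),[34,45),[33,44),[32,43),[31,42),[30,41),[29,40); WM=37; [23,34) fires=4 [24,35) fires=4 [25,36) fires=8 [26,37) fires=8
i=16 t=43 v=2: → [43,54),[42,53),[41,52),[40,51),[39,50),[38,49),[37,48),[36,47),[35,46),[34,45),[33,44); WM=37
i=17 t=43 v=5: → [43,54),[42,53),[41,52),[40,51),[39,50),[38,49),[37,48),[36,47),[35,46),[34,45),[33,44); WM=41; [27,38) fires=8 [28,39) fires=8 [29,40) fires=8 [30,41) fires=8
i=18 t=38 v=6: → [38,49),[37,48),[36,47),[35,46),[34,45),[33,44),[32,43),[31,42),[30,41),[29,40),[28,39); WM=41

6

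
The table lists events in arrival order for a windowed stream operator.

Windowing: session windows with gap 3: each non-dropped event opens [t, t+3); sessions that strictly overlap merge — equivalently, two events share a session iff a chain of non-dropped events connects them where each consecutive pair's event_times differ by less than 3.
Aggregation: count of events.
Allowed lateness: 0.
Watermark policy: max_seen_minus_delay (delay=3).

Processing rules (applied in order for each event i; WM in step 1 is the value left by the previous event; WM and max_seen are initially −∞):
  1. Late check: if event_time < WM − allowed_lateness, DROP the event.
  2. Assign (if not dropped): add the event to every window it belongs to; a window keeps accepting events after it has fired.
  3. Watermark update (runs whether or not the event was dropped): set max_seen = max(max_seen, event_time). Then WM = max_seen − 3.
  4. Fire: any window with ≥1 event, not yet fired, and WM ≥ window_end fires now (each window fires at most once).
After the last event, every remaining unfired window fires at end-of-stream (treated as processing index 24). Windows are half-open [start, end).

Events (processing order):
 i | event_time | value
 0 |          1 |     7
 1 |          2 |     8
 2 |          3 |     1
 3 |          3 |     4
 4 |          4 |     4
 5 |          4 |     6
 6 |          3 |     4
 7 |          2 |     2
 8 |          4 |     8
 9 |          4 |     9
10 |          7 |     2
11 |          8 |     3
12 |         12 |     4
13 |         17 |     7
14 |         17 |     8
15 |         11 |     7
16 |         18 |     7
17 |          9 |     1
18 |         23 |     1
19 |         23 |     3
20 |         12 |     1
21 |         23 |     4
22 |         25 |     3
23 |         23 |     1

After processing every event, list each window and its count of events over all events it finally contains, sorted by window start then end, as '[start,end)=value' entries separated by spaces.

[1,7)=10 [7,11)=2 [12,15)=1 [17,21)=3 [23,28)=5

i=0 t=1 v=7: → [1,4); WM=-2
i=1 t=2 v=8: → [1,5); WM=-1
i=2 t=3 v=1: → [1,6); WM=0
i=3 t=3 v=4: → [1,6); WM=0
i=4 t=4 v=4: → [1,7); WM=1
i=5 t=4 v=6: → [1,7); WM=1
i=6 t=3 v=4: → [1,7); WM=1
i=7 t=2 v=2: → [1,7); WM=1
i=8 t=4 v=8: → [1,7); WM=1
i=9 t=4 v=9: → [1,7); WM=1
i=10 t=7 v=2: → [7,10); WM=4
i=11 t=8 v=3: → [7,11); WM=5
i=12 t=12 v=4: → [12,15); WM=9
i=13 t=17 v=7: → [17,20); WM=14
i=14 t=17 v=8: → [17,20); WM=14
i=15 t=11 v=7: DROP (t<14-0); WM=14
i=16 t=18 v=7: → [17,21); WM=15
i=17 t=9 v=1: DROP (t<15-0); WM=15
i=18 t=23 v=1: → [23,26); WM=20
i=19 t=23 v=3: → [23,26); WM=20
i=20 t=12 v=1: DROP (t<20-0); WM=20
i=21 t=23 v=4: → [23,26); WM=20
i=22 t=25 v=3: → [23,28); WM=22
i=23 t=23 v=1: → [23,28); WM=22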